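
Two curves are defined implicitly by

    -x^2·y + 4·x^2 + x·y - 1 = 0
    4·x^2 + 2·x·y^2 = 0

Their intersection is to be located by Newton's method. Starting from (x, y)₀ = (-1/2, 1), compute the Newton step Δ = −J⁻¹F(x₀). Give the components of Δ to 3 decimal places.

(-0.600, 0.600)

At (-1/2, 1): F = (-0.750, 0.000).
Jacobian J = [[-2·x·y + 8·x + y, -x^2 + x], [8·x + 2·y^2, 4·x·y]].
At the point, J = [[-2.000, -0.750], [-2.000, -2.000]] (det J = 2.500).
Solving J·Δ = −F gives Δ = (-0.600, 0.600).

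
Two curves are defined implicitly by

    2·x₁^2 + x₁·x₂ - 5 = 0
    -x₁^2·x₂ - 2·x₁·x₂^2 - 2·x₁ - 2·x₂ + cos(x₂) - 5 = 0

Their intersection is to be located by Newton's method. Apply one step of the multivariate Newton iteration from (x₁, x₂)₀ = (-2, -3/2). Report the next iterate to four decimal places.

(-1.5028, -0.8615)

At (-2, -3/2): F = (6.0000, 17.070737).
Jacobian J = [[4·x₁ + x₂, x₁], [-2·x₁·x₂ - 2·x₂^2 - 2, -x₁^2 - 4·x₁·x₂ - sin(x₂) - 2]].
At the point, J = [[-9.5000, -2.0000], [-12.5000, -17.002505]] (det J = 136.523798).
Solving J·Δ = −F gives Δ = (0.4972, 0.6385).
Then the next iterate is (x₁, x₂)₁ = (-1.5028, -0.8615).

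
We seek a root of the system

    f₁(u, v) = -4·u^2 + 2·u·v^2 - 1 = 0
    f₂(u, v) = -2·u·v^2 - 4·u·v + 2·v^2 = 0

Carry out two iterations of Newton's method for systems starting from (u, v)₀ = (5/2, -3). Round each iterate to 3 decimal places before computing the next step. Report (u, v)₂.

At (5/2, -3): F = (19.000, 3.000).
Jacobian J = [[-8·u + 2·v^2, 4·u·v], [-2·v^2 - 4·v, -4·u·v - 4·u + 4·v]].
At the point, J = [[-2.000, -30.000], [-6.000, 8.000]] (det J = -196.000).
Solving J·Δ = −F gives Δ = (1.235, 0.551).
Then the next iterate is (u, v)₁ = (3.735, -2.449).
Round to (3.735, -2.449) and repeat: F = (-11.99882, 3.78118), J = [[-17.88480, -36.58806], [-2.19920, 11.85206]].
Δ = (-0.013, -0.321), so (u, v)₂ = (3.722, -2.770).

(3.722, -2.770)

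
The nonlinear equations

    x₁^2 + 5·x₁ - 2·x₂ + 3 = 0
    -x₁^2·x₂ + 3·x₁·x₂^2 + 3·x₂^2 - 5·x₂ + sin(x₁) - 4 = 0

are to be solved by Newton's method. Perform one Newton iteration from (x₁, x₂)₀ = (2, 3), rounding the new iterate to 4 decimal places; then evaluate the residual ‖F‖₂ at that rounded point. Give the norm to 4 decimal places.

10.3971

At (2, 3): F = (11.0000, 50.909297).
Jacobian J = [[2·x₁ + 5, -2], [-2·x₁·x₂ + 3·x₂^2 + cos(x₁), -x₁^2 + 6·x₁·x₂ + 6·x₂ - 5]].
At the point, J = [[9.0000, -2.0000], [14.583853, 45.0000]] (det J = 434.167706).
Solving J·Δ = −F gives Δ = (-1.3746, -0.6858).
Then the next iterate is (x₁, x₂)₁ = (0.6254, 2.3142).
Re-evaluating at (0.6254, 2.3142): F = (1.889725, 10.223874), so ‖F‖₂ = 10.3971.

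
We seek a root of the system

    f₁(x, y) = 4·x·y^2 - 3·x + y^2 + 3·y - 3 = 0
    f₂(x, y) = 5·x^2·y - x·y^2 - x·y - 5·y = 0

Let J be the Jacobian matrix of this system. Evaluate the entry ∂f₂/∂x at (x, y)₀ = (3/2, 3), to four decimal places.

33.0000

∂f₂/∂x = 10·x·y - y^2 - y.
At (3/2, 3) this is 33.0000.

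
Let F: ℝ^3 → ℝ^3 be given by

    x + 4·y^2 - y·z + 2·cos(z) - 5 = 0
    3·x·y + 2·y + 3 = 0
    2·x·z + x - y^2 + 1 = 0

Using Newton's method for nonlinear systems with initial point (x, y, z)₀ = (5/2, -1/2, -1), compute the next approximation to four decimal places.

At (5/2, -1/2, -1): F = (-0.919395, -1.7500, -1.7500).
Jacobian J = [[1, 8·y - z, -y - 2·sin(z)], [3·y, 3·x + 2, 0], [2·z + 1, -2·y, 2·x]].
At the point, J = [[1.0000, -3.0000, 2.182942], [-1.5000, 9.5000, 0.0000], [-1.0000, 1.0000, 5.0000]] (det J = 42.463536).
Solving J·Δ = −F gives Δ = (0.8819, 0.3235, 0.4617).
Then the next iterate is (x, y, z)₁ = (3.3819, -0.1765, -0.5383).

(3.3819, -0.1765, -0.5383)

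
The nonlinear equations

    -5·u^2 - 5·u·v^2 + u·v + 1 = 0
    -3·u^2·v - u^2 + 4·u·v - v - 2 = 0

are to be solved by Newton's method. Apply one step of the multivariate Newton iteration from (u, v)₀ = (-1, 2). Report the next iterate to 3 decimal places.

(-0.297, 1.559)

At (-1, 2): F = (14.000, -19.000).
Jacobian J = [[-10·u - 5·v^2 + v, -10·u·v + u], [-6·u·v - 2·u + 4·v, -3·u^2 + 4·u - 1]].
At the point, J = [[-8.000, 19.000], [22.000, -8.000]] (det J = -354.000).
Solving J·Δ = −F gives Δ = (0.703, -0.441).
Then the next iterate is (u, v)₁ = (-0.297, 1.559).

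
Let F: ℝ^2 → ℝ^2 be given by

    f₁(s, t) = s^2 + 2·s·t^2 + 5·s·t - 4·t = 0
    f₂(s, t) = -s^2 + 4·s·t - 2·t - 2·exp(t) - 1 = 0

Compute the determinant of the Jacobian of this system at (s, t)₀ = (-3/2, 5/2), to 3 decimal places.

-367.530

J = [[2·s + 2·t^2 + 5·t, 4·s·t + 5·s - 4], [-2·s + 4·t, 4·s - 2·exp(t) - 2]].
At the point, J = [[22.000, -26.500], [13.000, -32.36499]].
det J = -367.530.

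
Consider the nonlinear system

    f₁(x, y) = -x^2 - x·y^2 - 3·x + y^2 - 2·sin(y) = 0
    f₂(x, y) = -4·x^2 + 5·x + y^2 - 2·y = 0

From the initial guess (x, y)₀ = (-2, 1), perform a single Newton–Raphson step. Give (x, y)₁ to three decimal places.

At (-2, 1): F = (3.31706, -27.000).
Jacobian J = [[-2·x - y^2 - 3, -2·x·y + 2·y - 2·cos(y)], [-8·x + 5, 2·y - 2]].
At the point, J = [[0.000, 4.91940], [21.000, 0.000]] (det J = -103.30730).
Solving J·Δ = −F gives Δ = (1.286, -0.674).
Then the next iterate is (x, y)₁ = (-0.714, 0.326).

(-0.714, 0.326)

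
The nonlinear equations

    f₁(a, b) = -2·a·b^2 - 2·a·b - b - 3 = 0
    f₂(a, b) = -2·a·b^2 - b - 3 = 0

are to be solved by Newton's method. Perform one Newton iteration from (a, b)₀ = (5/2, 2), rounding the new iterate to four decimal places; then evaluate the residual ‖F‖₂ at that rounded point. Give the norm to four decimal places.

At (5/2, 2): F = (-35.0000, -25.0000).
Jacobian J = [[-2·b^2 - 2·b, -4·a·b - 2·a - 1], [-2·b^2, -4·a·b - 1]].
At the point, J = [[-12.0000, -26.0000], [-8.0000, -21.0000]] (det J = 44.0000).
Solving J·Δ = −F gives Δ = (-1.9318, -0.4545).
Then the next iterate is (a, b)₁ = (0.5682, 1.5455).
Re-evaluating at (0.5682, 1.5455): F = (-9.016177, -7.259871), so ‖F‖₂ = 11.5757.

11.5757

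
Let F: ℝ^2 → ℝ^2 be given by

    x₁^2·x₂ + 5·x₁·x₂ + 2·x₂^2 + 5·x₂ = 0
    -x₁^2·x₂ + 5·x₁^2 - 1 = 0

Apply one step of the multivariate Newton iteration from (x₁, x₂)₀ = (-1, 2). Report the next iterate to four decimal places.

(-0.4167, 0.5000)

At (-1, 2): F = (10.0000, 2.0000).
Jacobian J = [[2·x₁·x₂ + 5·x₂, x₁^2 + 5·x₁ + 4·x₂ + 5], [-2·x₁·x₂ + 10·x₁, -x₁^2]].
At the point, J = [[6.0000, 9.0000], [-6.0000, -1.0000]] (det J = 48.0000).
Solving J·Δ = −F gives Δ = (0.5833, -1.5000).
Then the next iterate is (x₁, x₂)₁ = (-0.4167, 0.5000).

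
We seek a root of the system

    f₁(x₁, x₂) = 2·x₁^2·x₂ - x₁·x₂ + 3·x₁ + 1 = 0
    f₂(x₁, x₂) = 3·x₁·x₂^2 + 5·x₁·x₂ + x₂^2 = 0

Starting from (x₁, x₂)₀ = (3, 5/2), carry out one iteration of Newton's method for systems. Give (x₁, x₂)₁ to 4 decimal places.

At (3, 5/2): F = (47.5000, 100.0000).
Jacobian J = [[4·x₁·x₂ - x₂ + 3, 2·x₁^2 - x₁], [3·x₂^2 + 5·x₂, 6·x₁·x₂ + 5·x₁ + 2·x₂]].
At the point, J = [[30.5000, 15.0000], [31.2500, 65.0000]] (det J = 1513.7500).
Solving J·Δ = −F gives Δ = (-1.0487, -1.0343).
Then the next iterate is (x₁, x₂)₁ = (1.9513, 1.4657).

(1.9513, 1.4657)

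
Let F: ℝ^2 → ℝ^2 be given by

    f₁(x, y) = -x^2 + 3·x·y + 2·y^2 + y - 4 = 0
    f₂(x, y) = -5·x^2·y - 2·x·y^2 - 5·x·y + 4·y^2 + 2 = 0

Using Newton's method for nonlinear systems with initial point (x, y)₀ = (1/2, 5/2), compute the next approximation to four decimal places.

At (1/2, 5/2): F = (14.5000, 11.3750).
Jacobian J = [[-2·x + 3·y, 3·x + 4·y + 1], [-10·x·y - 2·y^2 - 5·y, -5·x^2 - 4·x·y - 5·x + 8·y]].
At the point, J = [[6.5000, 12.5000], [-37.5000, 11.2500]] (det J = 541.8750).
Solving J·Δ = −F gives Δ = (-0.0386, -1.1399).
Then the next iterate is (x, y)₁ = (0.4614, 1.3601).

(0.4614, 1.3601)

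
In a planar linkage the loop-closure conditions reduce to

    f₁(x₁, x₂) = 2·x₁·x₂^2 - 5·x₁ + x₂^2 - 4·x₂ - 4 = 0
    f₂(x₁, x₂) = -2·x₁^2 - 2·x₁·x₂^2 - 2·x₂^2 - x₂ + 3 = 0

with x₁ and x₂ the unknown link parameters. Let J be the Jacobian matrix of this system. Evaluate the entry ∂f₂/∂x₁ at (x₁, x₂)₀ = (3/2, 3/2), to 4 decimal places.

-10.5000

∂f₂/∂x₁ = -4·x₁ - 2·x₂^2.
At (3/2, 3/2) this is -10.5000.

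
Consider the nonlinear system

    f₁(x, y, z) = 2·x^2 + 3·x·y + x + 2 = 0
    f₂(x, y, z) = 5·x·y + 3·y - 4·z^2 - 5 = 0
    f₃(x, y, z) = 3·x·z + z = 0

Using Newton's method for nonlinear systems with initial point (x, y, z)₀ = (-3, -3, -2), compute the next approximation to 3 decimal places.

At (-3, -3, -2): F = (44.000, 15.000, 16.000).
Jacobian J = [[4·x + 3·y + 1, 3·x, 0], [5·y, 5·x + 3, -8·z], [3·z, 0, 3·x + 1]].
At the point, J = [[-20.000, -9.000, 0.000], [-15.000, -12.000, 16.000], [-6.000, 0.000, -8.000]] (det J = 24.000).
Solving J·Δ = −F gives Δ = (-35.000, 82.667, 28.250).
Then the next iterate is (x, y, z)₁ = (-38.000, 79.667, 26.250).

(-38.000, 79.667, 26.250)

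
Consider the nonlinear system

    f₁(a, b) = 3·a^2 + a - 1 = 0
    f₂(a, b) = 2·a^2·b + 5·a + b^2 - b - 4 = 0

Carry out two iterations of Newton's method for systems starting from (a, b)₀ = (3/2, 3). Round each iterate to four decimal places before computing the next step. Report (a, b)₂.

At (3/2, 3): F = (7.2500, 23.0000).
Jacobian J = [[6·a + 1, 0], [4·a·b + 5, 2·a^2 + 2·b - 1]].
At the point, J = [[10.0000, 0.0000], [23.0000, 9.5000]] (det J = 95.0000).
Solving J·Δ = −F gives Δ = (-0.7250, -0.6658).
Then the next iterate is (a, b)₁ = (0.7750, 2.3342).
Round to (0.7750, 2.3342) and repeat: F = (1.576875, 5.793247), J = [[5.6500, 0.0000], [12.236020, 4.869650]].
Δ = (-0.2791, -0.4884), so (a, b)₂ = (0.4959, 1.8458).

(0.4959, 1.8458)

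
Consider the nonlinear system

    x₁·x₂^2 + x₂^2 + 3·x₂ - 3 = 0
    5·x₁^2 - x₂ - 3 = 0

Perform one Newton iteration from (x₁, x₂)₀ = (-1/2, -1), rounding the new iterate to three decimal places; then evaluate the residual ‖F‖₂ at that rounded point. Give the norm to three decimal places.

3.710

At (-1/2, -1): F = (-5.500, -0.750).
Jacobian J = [[x₂^2, 2·x₁·x₂ + 2·x₂ + 3], [10·x₁, -1]].
At the point, J = [[1.000, 2.000], [-5.000, -1.000]] (det J = 9.000).
Solving J·Δ = −F gives Δ = (-0.778, 3.139).
Then the next iterate is (x₁, x₂)₁ = (-1.278, 2.139).
Re-evaluating at (-1.278, 2.139): F = (2.14506, 3.02742), so ‖F‖₂ = 3.710.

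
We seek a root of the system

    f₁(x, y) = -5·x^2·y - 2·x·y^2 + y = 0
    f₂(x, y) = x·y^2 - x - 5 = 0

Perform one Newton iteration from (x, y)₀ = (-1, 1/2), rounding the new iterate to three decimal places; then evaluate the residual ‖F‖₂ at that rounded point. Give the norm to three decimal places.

At (-1, 1/2): F = (-1.500, -4.250).
Jacobian J = [[-10·x·y - 2·y^2, -5·x^2 - 4·x·y + 1], [y^2 - 1, 2·x·y]].
At the point, J = [[4.500, -2.000], [-0.750, -1.000]] (det J = -6.000).
Solving J·Δ = −F gives Δ = (-1.167, -3.375).
Then the next iterate is (x, y)₁ = (-2.167, -2.875).
Re-evaluating at (-2.167, -2.875): F = (100.45162, -20.74461), so ‖F‖₂ = 102.571.

102.571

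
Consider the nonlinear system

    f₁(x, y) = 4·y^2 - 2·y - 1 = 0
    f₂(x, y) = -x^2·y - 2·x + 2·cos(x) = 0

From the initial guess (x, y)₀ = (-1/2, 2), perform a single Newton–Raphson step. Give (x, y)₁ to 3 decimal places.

At (-1/2, 2): F = (11.000, 2.25517).
Jacobian J = [[0, 8·y - 2], [-2·x·y - 2·sin(x) - 2, -x^2]].
At the point, J = [[0.000, 14.000], [0.95885, -0.250]] (det J = -13.42392).
Solving J·Δ = −F gives Δ = (-2.557, -0.786).
Then the next iterate is (x, y)₁ = (-3.057, 1.214).

(-3.057, 1.214)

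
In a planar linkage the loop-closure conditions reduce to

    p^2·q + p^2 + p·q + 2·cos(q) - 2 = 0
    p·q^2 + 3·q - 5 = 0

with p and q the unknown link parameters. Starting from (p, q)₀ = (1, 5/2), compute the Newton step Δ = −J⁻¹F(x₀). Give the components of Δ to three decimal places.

(-0.171, -0.960)

At (1, 5/2): F = (2.39771, 8.750).
Jacobian J = [[2·p·q + 2·p + q, p^2 + p - 2·sin(q)], [q^2, 2·p·q + 3]].
At the point, J = [[9.500, 0.80306], [6.250, 8.000]] (det J = 70.98090).
Solving J·Δ = −F gives Δ = (-0.171, -0.960).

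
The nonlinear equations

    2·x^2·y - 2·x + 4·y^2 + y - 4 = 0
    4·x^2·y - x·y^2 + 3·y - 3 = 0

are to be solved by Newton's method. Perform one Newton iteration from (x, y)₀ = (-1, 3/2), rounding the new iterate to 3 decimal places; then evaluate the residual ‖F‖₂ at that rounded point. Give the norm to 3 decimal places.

3.180

At (-1, 3/2): F = (11.500, 9.750).
Jacobian J = [[4·x·y - 2, 2·x^2 + 8·y + 1], [8·x·y - y^2, 4·x^2 - 2·x·y + 3]].
At the point, J = [[-8.000, 15.000], [-14.250, 10.000]] (det J = 133.750).
Solving J·Δ = −F gives Δ = (0.234, -0.642).
Then the next iterate is (x, y)₁ = (-0.766, 0.858).
Re-evaluating at (-0.766, 0.858): F = (2.34153, 2.15165), so ‖F‖₂ = 3.180.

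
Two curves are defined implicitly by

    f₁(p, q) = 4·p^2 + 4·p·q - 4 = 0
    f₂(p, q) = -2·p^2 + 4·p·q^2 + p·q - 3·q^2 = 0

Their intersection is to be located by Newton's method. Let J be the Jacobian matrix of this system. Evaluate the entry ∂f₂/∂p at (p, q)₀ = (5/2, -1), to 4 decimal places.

-7.0000

∂f₂/∂p = -4·p + 4·q^2 + q.
At (5/2, -1) this is -7.0000.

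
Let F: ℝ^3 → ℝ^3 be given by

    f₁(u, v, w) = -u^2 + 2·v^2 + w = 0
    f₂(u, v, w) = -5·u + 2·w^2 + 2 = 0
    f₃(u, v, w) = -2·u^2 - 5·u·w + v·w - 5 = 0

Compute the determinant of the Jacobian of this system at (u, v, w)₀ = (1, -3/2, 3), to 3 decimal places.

1620.000

J = [[-2·u, 4·v, 1], [-5, 0, 4·w], [-4·u - 5·w, w, -5·u + v]].
At the point, J = [[-2.000, -6.000, 1.000], [-5.000, 0.000, 12.000], [-19.000, 3.000, -6.500]].
det J = 1620.000.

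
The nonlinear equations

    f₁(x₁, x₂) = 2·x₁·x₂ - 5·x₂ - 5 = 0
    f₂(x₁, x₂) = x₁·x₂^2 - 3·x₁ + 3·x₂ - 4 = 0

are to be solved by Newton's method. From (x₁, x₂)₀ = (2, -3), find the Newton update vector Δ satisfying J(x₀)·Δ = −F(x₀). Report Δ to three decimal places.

(-0.283, -0.300)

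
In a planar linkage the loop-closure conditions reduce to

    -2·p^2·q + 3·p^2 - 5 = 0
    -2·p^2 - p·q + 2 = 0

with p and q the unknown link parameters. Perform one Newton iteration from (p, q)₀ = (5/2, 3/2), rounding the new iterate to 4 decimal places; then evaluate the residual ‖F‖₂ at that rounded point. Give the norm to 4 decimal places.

At (5/2, 3/2): F = (-5.0000, -14.2500).
Jacobian J = [[-4·p·q + 6·p, -2·p^2], [-4·p - q, -p]].
At the point, J = [[0.0000, -12.5000], [-11.5000, -2.5000]] (det J = -143.7500).
Solving J·Δ = −F gives Δ = (-1.1522, -0.4000).
Then the next iterate is (p, q)₁ = (1.3478, 1.1000).
Re-evaluating at (1.3478, 1.1000): F = (-3.546748, -3.115710), so ‖F‖₂ = 4.7209.

4.7209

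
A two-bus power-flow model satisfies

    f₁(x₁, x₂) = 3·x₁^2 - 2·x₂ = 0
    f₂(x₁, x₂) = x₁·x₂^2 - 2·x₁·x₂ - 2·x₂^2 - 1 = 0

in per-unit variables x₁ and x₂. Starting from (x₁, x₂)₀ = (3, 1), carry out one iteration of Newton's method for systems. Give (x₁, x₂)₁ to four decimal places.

At (3, 1): F = (25.0000, -6.0000).
Jacobian J = [[6·x₁, -2], [x₂^2 - 2·x₂, 2·x₁·x₂ - 2·x₁ - 4·x₂]].
At the point, J = [[18.0000, -2.0000], [-1.0000, -4.0000]] (det J = -74.0000).
Solving J·Δ = −F gives Δ = (-1.5135, -1.1216).
Then the next iterate is (x₁, x₂)₁ = (1.4865, -0.1216).

(1.4865, -0.1216)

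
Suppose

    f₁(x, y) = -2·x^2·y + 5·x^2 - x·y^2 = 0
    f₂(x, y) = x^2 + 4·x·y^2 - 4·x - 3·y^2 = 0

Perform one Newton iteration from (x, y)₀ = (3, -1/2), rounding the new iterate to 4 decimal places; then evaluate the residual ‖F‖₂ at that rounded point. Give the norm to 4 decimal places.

At (3, -1/2): F = (53.2500, -0.7500).
Jacobian J = [[-4·x·y + 10·x - y^2, -2·x^2 - 2·x·y], [2·x + 4·y^2 - 4, 8·x·y - 6·y]].
At the point, J = [[35.7500, -15.0000], [3.0000, -9.0000]] (det J = -276.7500).
Solving J·Δ = −F gives Δ = (-1.7724, -0.6741).
Then the next iterate is (x, y)₁ = (1.2276, -1.1741).
Re-evaluating at (1.2276, -1.1741): F = (9.381490, -0.769891), so ‖F‖₂ = 9.4130.

9.4130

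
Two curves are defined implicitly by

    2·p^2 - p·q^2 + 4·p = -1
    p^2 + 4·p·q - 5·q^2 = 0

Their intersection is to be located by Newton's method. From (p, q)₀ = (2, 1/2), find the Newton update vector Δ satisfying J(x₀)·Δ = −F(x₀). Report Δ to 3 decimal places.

(-1.333, 0.417)

At (2, 1/2): F = (16.500, 6.750).
Jacobian J = [[4·p - q^2 + 4, -2·p·q], [2·p + 4·q, 4·p - 10·q]].
At the point, J = [[11.750, -2.000], [6.000, 3.000]] (det J = 47.250).
Solving J·Δ = −F gives Δ = (-1.333, 0.417).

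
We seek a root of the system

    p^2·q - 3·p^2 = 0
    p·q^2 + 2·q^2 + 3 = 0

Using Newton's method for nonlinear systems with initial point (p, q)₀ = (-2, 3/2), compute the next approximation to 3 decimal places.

(-3.333, 5.000)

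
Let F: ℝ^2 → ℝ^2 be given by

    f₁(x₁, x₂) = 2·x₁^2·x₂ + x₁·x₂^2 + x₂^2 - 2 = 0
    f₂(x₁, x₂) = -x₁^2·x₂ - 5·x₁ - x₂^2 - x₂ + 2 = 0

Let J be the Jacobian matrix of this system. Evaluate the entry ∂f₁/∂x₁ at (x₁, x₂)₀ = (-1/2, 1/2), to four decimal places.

-0.7500

∂f₁/∂x₁ = 4·x₁·x₂ + x₂^2.
At (-1/2, 1/2) this is -0.7500.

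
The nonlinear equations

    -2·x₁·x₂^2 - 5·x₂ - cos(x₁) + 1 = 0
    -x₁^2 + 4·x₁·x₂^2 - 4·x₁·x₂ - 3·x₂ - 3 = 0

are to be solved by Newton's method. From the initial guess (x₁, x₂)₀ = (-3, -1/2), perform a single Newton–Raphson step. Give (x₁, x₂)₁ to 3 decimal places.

(-1.963, -0.016)

At (-3, -1/2): F = (5.98999, -19.500).
Jacobian J = [[-2·x₂^2 + sin(x₁), -4·x₁·x₂ - 5], [-2·x₁ + 4·x₂^2 - 4·x₂, 8·x₁·x₂ - 4·x₁ - 3]].
At the point, J = [[-0.64112, -11.000], [9.000, 21.000]] (det J = 85.53648).
Solving J·Δ = −F gives Δ = (1.037, 0.484).
Then the next iterate is (x₁, x₂)₁ = (-1.963, -0.016).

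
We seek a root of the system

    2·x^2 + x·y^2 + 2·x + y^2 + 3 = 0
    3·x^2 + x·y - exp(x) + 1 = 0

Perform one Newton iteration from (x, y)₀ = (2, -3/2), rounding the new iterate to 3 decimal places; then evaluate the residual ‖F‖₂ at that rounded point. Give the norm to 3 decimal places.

6.656

At (2, -3/2): F = (21.750, 2.61094).
Jacobian J = [[4·x + y^2 + 2, 2·x·y + 2·y], [6·x + y - exp(x), x]].
At the point, J = [[12.250, -9.000], [3.11094, 2.000]] (det J = 52.49850).
Solving J·Δ = −F gives Δ = (-1.276, 0.680).
Then the next iterate is (x, y)₁ = (0.724, -0.820).
Re-evaluating at (0.724, -0.820): F = (6.65557, -0.08382), so ‖F‖₂ = 6.656.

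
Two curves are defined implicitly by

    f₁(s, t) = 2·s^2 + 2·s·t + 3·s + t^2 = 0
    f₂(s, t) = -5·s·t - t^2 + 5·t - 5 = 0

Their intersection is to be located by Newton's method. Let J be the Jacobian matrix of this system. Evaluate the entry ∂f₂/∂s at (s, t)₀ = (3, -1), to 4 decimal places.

5.0000

∂f₂/∂s = -5·t.
At (3, -1) this is 5.0000.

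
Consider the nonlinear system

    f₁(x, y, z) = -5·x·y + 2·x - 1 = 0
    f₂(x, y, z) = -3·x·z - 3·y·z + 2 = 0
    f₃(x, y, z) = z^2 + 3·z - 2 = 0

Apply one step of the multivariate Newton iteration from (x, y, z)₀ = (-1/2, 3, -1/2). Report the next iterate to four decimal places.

(0.5470, 6.2446, 1.1250)

At (-1/2, 3, -1/2): F = (5.5000, 5.7500, -3.2500).
Jacobian J = [[-5·y + 2, -5·x, 0], [-3·z, -3·z, -3·x - 3·y], [0, 0, 2·z + 3]].
At the point, J = [[-13.0000, 2.5000, 0.0000], [1.5000, 1.5000, -7.5000], [0.0000, 0.0000, 2.0000]] (det J = -46.5000).
Solving J·Δ = −F gives Δ = (1.0470, 3.2446, 1.6250).
Then the next iterate is (x, y, z)₁ = (0.5470, 6.2446, 1.1250).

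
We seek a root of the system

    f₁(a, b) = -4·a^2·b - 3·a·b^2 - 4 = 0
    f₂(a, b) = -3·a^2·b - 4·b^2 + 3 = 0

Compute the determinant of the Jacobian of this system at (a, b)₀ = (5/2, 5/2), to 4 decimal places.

320.3125

J = [[-8·a·b - 3·b^2, -4·a^2 - 6·a·b], [-6·a·b, -3·a^2 - 8·b]].
At the point, J = [[-68.7500, -62.5000], [-37.5000, -38.7500]].
det J = 320.3125.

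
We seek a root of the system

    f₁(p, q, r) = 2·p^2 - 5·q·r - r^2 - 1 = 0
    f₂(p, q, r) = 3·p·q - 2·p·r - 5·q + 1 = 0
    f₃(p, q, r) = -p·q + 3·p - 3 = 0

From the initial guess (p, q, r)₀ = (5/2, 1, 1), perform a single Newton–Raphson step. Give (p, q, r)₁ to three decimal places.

At (5/2, 1, 1): F = (5.500, -1.500, 2.000).
Jacobian J = [[4·p, -5·r, -5·q - 2·r], [3·q - 2·r, 3·p - 5, -2·p], [-q + 3, -p, 0]].
At the point, J = [[10.000, -5.000, -7.000], [1.000, 2.500, -5.000], [2.000, -2.500, 0.000]] (det J = -22.500).
Solving J·Δ = −F gives Δ = (-0.444, 0.444, -0.167).
Then the next iterate is (p, q, r)₁ = (2.056, 1.444, 0.833).

(2.056, 1.444, 0.833)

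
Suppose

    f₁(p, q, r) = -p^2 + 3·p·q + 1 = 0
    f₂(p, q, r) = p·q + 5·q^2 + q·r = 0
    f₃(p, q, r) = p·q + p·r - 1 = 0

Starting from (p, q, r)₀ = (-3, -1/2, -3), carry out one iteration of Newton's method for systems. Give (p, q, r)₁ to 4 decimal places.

(-1.6935, -0.2357, -1.6219)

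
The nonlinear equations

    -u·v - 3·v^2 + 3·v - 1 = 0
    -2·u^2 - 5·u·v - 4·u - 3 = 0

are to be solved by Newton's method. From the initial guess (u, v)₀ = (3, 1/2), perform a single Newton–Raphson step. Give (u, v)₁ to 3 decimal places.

At (3, 1/2): F = (-1.750, -40.500).
Jacobian J = [[-v, -u - 6·v + 3], [-4·u - 5·v - 4, -5·u]].
At the point, J = [[-0.500, -3.000], [-18.500, -15.000]] (det J = -48.000).
Solving J·Δ = −F gives Δ = (-1.984, -0.253).
Then the next iterate is (u, v)₁ = (1.016, 0.247).

(1.016, 0.247)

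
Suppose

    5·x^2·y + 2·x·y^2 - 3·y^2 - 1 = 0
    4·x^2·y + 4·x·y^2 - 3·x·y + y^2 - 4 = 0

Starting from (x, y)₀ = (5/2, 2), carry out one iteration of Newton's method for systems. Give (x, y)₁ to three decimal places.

(1.671, 1.455)

At (5/2, 2): F = (69.500, 75.000).
Jacobian J = [[10·x·y + 2·y^2, 5·x^2 + 4·x·y - 6·y], [8·x·y + 4·y^2 - 3·y, 4·x^2 + 8·x·y - 3·x + 2·y]].
At the point, J = [[58.000, 39.250], [50.000, 61.500]] (det J = 1604.500).
Solving J·Δ = −F gives Δ = (-0.829, -0.545).
Then the next iterate is (x, y)₁ = (1.671, 1.455).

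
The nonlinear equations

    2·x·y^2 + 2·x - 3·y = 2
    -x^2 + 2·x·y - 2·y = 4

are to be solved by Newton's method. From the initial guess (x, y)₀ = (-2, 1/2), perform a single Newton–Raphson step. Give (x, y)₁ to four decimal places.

At (-2, 1/2): F = (-8.5000, -11.0000).
Jacobian J = [[2·y^2 + 2, 4·x·y - 3], [-2·x + 2·y, 2·x - 2]].
At the point, J = [[2.5000, -7.0000], [5.0000, -6.0000]] (det J = 20.0000).
Solving J·Δ = −F gives Δ = (1.3000, -0.7500).
Then the next iterate is (x, y)₁ = (-0.7000, -0.2500).

(-0.7000, -0.2500)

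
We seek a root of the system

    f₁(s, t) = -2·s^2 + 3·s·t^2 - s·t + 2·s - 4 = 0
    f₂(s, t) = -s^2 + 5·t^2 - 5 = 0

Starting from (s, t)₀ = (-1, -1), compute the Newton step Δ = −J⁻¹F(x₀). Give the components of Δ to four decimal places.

(1.1140, 0.1228)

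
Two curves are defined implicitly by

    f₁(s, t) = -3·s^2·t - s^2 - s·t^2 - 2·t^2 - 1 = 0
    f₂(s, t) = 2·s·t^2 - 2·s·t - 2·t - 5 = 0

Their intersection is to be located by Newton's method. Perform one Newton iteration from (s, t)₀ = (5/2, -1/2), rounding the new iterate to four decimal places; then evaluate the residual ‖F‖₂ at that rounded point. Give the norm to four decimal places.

4.6735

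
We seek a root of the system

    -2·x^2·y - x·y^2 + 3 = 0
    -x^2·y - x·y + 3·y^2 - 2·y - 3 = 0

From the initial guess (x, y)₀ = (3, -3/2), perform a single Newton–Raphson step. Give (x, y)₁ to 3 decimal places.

At (3, -3/2): F = (23.250, 24.750).
Jacobian J = [[-4·x·y - y^2, -2·x^2 - 2·x·y], [-2·x·y - y, -x^2 - x + 6·y - 2]].
At the point, J = [[15.750, -9.000], [10.500, -23.000]] (det J = -267.750).
Solving J·Δ = −F gives Δ = (-1.165, 0.544).
Then the next iterate is (x, y)₁ = (1.835, -0.956).

(1.835, -0.956)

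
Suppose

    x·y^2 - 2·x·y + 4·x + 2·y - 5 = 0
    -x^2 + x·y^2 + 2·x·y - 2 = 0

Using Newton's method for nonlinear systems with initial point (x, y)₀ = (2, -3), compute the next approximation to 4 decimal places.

(0.6988, -2.8373)

At (2, -3): F = (27.0000, 0.0000).
Jacobian J = [[y^2 - 2·y + 4, 2·x·y - 2·x + 2], [-2·x + y^2 + 2·y, 2·x·y + 2·x]].
At the point, J = [[19.0000, -14.0000], [-1.0000, -8.0000]] (det J = -166.0000).
Solving J·Δ = −F gives Δ = (-1.3012, 0.1627).
Then the next iterate is (x, y)₁ = (0.6988, -2.8373).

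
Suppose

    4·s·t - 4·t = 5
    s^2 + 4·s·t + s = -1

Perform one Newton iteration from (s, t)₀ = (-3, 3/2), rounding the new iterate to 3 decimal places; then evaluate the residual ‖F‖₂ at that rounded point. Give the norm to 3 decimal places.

8.223

At (-3, 3/2): F = (-29.000, -11.000).
Jacobian J = [[4·t, 4·s - 4], [2·s + 4·t + 1, 4·s]].
At the point, J = [[6.000, -16.000], [1.000, -12.000]] (det J = -56.000).
Solving J·Δ = −F gives Δ = (3.071, -0.661).
Then the next iterate is (s, t)₁ = (0.071, 0.839).
Re-evaluating at (0.071, 0.839): F = (-8.11772, 1.31432), so ‖F‖₂ = 8.223.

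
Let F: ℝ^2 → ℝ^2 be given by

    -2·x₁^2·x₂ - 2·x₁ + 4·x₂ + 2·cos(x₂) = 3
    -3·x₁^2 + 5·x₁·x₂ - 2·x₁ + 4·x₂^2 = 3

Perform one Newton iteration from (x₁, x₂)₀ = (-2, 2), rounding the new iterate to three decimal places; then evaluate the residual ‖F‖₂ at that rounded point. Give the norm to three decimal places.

At (-2, 2): F = (-7.83229, -15.000).
Jacobian J = [[-4·x₁·x₂ - 2, -2·x₁^2 - 2·sin(x₂) + 4], [-6·x₁ + 5·x₂ - 2, 5·x₁ + 8·x₂]].
At the point, J = [[14.000, -5.81859], [20.000, 6.000]] (det J = 200.37190).
Solving J·Δ = −F gives Δ = (0.670, 0.266).
Then the next iterate is (x₁, x₂)₁ = (-1.330, 2.266).
Re-evaluating at (-1.330, 2.266): F = (-0.57374, -0.17658), so ‖F‖₂ = 0.600.

0.600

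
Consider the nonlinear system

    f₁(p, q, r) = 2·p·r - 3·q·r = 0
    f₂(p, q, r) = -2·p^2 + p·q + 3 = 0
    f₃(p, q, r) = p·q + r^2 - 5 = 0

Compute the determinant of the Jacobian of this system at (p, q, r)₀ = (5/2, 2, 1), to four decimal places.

J = [[2·r, -3·r, 2·p - 3·q], [-4·p + q, p, 0], [q, p, 2·r]].
At the point, J = [[2.0000, -3.0000, -1.0000], [-8.0000, 2.5000, 0.0000], [2.0000, 2.5000, 2.0000]].
det J = -13.0000.

-13.0000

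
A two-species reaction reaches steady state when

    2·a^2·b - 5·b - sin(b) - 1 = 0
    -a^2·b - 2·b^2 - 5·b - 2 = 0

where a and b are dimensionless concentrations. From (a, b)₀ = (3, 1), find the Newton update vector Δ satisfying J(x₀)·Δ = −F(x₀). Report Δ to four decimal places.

At (3, 1): F = (11.158529, -18.0000).
Jacobian J = [[4·a·b, 2·a^2 - cos(b) - 5], [-2·a·b, -a^2 - 4·b - 5]].
At the point, J = [[12.0000, 12.459698], [-6.0000, -18.0000]] (det J = -141.241814).
Solving J·Δ = −F gives Δ = (0.1658, -1.0553).

(0.1658, -1.0553)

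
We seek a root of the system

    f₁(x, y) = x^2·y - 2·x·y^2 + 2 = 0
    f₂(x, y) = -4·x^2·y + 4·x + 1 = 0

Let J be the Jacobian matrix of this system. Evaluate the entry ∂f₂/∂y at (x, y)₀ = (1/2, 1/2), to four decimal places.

∂f₂/∂y = -4·x^2.
At (1/2, 1/2) this is -1.0000.

-1.0000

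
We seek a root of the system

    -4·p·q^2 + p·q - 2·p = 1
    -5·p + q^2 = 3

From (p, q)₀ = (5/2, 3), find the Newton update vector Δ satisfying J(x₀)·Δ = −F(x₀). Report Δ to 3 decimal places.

At (5/2, 3): F = (-88.500, -6.500).
Jacobian J = [[-4·q^2 + q - 2, -8·p·q + p], [-5, 2·q]].
At the point, J = [[-35.000, -57.500], [-5.000, 6.000]] (det J = -497.500).
Solving J·Δ = −F gives Δ = (-1.819, -0.432).

(-1.819, -0.432)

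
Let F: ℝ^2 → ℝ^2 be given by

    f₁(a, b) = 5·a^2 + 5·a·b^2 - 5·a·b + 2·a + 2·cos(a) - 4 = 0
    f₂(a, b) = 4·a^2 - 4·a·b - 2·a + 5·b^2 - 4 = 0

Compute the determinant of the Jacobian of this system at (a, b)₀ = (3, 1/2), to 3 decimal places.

J = [[10·a + 5·b^2 - 5·b - 2·sin(a) + 2, 10·a·b - 5·a], [8·a - 4·b - 2, -4·a + 10·b]].
At the point, J = [[30.46776, 0.000], [20.000, -7.000]].
det J = -213.274.

-213.274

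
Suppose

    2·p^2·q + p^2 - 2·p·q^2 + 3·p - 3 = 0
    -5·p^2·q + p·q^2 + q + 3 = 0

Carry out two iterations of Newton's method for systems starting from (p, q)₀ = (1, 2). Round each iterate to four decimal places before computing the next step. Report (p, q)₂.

At (1, 2): F = (-3.0000, -1.0000).
Jacobian J = [[4·p·q + 2·p - 2·q^2 + 3, 2·p^2 - 4·p·q], [-10·p·q + q^2, -5·p^2 + 2·p·q + 1]].
At the point, J = [[5.0000, -6.0000], [-16.0000, 0.0000]] (det J = -96.0000).
Solving J·Δ = −F gives Δ = (-0.0625, -0.5521).
Then the next iterate is (p, q)₁ = (0.9375, 1.4479).
Round to (0.9375, 1.4479) and repeat: F = (-0.694234, 0.050447), J = [[6.111796, -3.671812], [-11.477648, -0.679719]].
Δ = (0.0142, -0.1654), so (p, q)₂ = (0.9517, 1.2825).

(0.9517, 1.2825)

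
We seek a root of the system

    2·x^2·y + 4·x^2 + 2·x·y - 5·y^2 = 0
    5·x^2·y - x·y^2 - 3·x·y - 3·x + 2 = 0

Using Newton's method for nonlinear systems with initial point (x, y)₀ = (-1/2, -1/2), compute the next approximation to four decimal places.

(-1.3182, -1.2273)

At (-1/2, -1/2): F = (0.0000, 2.2500).
Jacobian J = [[4·x·y + 8·x + 2·y, 2·x^2 + 2·x - 10·y], [10·x·y - y^2 - 3·y - 3, 5·x^2 - 2·x·y - 3·x]].
At the point, J = [[-4.0000, 4.5000], [0.7500, 2.2500]] (det J = -12.3750).
Solving J·Δ = −F gives Δ = (-0.8182, -0.7273).
Then the next iterate is (x, y)₁ = (-1.3182, -1.2273).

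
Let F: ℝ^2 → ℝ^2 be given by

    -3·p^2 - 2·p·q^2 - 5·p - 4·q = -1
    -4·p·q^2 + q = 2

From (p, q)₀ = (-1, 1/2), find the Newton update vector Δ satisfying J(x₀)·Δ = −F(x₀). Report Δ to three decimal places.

(-13.000, -2.500)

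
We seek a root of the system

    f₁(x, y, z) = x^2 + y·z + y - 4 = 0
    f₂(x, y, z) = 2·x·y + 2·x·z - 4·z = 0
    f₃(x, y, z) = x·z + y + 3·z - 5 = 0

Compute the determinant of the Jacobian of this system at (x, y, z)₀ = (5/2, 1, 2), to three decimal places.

35.500

J = [[2·x, z + 1, y], [2·y + 2·z, 2·x, 2·x - 4], [z, 1, x + 3]].
At the point, J = [[5.000, 3.000, 1.000], [6.000, 5.000, 1.000], [2.000, 1.000, 5.500]].
det J = 35.500.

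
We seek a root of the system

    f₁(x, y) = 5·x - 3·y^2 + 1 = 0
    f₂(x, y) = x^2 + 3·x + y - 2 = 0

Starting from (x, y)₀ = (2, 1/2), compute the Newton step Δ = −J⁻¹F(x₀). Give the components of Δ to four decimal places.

At (2, 1/2): F = (10.2500, 8.5000).
Jacobian J = [[5, -6·y], [2·x + 3, 1]].
At the point, J = [[5.0000, -3.0000], [7.0000, 1.0000]] (det J = 26.0000).
Solving J·Δ = −F gives Δ = (-1.3750, 1.1250).

(-1.3750, 1.1250)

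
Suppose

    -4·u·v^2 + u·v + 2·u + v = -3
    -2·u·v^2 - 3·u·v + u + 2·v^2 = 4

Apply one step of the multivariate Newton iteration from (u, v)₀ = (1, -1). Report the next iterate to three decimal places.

At (1, -1): F = (-1.000, 0.000).
Jacobian J = [[-4·v^2 + v + 2, -8·u·v + u + 1], [-2·v^2 - 3·v + 1, -4·u·v - 3·u + 4·v]].
At the point, J = [[-3.000, 10.000], [2.000, -3.000]] (det J = -11.000).
Solving J·Δ = −F gives Δ = (0.273, 0.182).
Then the next iterate is (u, v)₁ = (1.273, -0.818).

(1.273, -0.818)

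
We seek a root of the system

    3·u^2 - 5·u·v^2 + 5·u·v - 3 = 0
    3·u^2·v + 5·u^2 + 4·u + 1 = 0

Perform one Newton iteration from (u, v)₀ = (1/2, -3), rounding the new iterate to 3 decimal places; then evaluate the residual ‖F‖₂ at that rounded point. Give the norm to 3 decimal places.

166.962

At (1/2, -3): F = (-32.250, 2.000).
Jacobian J = [[6·u - 5·v^2 + 5·v, -10·u·v + 5·u], [6·u·v + 10·u + 4, 3·u^2]].
At the point, J = [[-57.000, 17.500], [0.000, 0.750]] (det J = -42.750).
Solving J·Δ = −F gives Δ = (-1.385, -2.667).
Then the next iterate is (u, v)₁ = (-0.885, -5.667).
Re-evaluating at (-0.885, -5.667): F = (166.53453, -11.93948), so ‖F‖₂ = 166.962.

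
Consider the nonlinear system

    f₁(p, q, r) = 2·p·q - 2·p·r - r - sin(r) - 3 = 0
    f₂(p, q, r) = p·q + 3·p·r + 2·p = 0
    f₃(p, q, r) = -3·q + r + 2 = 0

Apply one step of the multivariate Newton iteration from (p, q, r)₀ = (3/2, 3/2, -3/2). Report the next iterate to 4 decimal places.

(1.0640, 0.3709, -0.8872)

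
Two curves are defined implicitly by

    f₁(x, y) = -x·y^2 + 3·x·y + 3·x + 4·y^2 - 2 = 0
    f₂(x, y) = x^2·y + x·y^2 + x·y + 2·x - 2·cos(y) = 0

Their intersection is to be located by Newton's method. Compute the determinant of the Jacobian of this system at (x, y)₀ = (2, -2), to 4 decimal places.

18.7302

J = [[-y^2 + 3·y + 3, -2·x·y + 3·x + 8·y], [2·x·y + y^2 + y + 2, x^2 + 2·x·y + x + 2·sin(y)]].
At the point, J = [[-7.0000, -2.0000], [-4.0000, -3.818595]].
det J = 18.7302.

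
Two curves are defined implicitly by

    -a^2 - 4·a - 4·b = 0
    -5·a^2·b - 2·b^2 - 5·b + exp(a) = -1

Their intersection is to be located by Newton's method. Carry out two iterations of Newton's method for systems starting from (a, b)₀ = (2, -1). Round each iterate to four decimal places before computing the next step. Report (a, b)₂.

At (2, -1): F = (-8.0000, 31.389056).
Jacobian J = [[-2·a - 4, -4], [-10·a·b + exp(a), -5·a^2 - 4·b - 5]].
At the point, J = [[-8.0000, -4.0000], [27.389056, -21.0000]] (det J = 277.556224).
Solving J·Δ = −F gives Δ = (-1.0576, 0.1153).
Then the next iterate is (a, b)₁ = (0.9424, -0.8847).
Round to (0.9424, -0.8847) and repeat: F = (-1.118918, 10.352833), J = [[-5.8848, -4.0000], [10.903546, -5.901789]].
Δ = (-0.6129, 0.6219), so (a, b)₂ = (0.3295, -0.2628).

(0.3295, -0.2628)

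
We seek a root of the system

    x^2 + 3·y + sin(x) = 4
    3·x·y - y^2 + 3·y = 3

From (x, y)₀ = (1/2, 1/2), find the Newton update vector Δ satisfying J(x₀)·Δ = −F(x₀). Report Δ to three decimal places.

(1.543, -0.376)

At (1/2, 1/2): F = (-1.77057, -1.000).
Jacobian J = [[2·x + cos(x), 3], [3·y, 3·x - 2·y + 3]].
At the point, J = [[1.87758, 3.000], [1.500, 3.500]] (det J = 2.07154).
Solving J·Δ = −F gives Δ = (1.543, -0.376).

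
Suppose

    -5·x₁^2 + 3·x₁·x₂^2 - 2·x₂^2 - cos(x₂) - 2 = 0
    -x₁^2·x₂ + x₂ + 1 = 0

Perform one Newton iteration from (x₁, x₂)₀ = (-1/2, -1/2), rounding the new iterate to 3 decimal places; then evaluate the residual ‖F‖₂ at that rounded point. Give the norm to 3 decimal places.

4.179

At (-1/2, -1/2): F = (-5.00258, 0.625).
Jacobian J = [[-10·x₁ + 3·x₂^2, 6·x₁·x₂ - 4·x₂ + sin(x₂)], [-2·x₁·x₂, -x₁^2 + 1]].
At the point, J = [[5.750, 3.02057], [-0.500, 0.750]] (det J = 5.82279).
Solving J·Δ = −F gives Δ = (0.969, -0.188).
Then the next iterate is (x₁, x₂)₁ = (0.469, -0.688).
Re-evaluating at (0.469, -0.688): F = (-4.15302, 0.46333), so ‖F‖₂ = 4.179.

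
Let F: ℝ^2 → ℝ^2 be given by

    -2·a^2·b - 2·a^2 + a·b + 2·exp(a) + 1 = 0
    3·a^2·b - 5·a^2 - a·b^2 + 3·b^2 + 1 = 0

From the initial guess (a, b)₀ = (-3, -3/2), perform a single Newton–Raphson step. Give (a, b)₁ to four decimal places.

At (-3, -3/2): F = (14.599574, -71.0000).
Jacobian J = [[-4·a·b - 4·a + b + 2·exp(a), -2·a^2 + a], [6·a·b - 10·a - b^2, 3·a^2 - 2·a·b + 6·b]].
At the point, J = [[-7.400426, -21.0000], [54.7500, 9.0000]] (det J = 1083.146167).
Solving J·Δ = −F gives Δ = (1.2552, 0.2529).
Then the next iterate is (a, b)₁ = (-1.7448, -1.2471).

(-1.7448, -1.2471)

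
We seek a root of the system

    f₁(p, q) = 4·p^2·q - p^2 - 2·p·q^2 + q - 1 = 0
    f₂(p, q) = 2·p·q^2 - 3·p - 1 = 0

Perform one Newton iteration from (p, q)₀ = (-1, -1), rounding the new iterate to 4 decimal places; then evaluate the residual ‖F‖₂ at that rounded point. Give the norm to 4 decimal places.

At (-1, -1): F = (-5.0000, 0.0000).
Jacobian J = [[8·p·q - 2·p - 2·q^2, 4·p^2 - 4·p·q + 1], [2·q^2 - 3, 4·p·q]].
At the point, J = [[8.0000, 1.0000], [-1.0000, 4.0000]] (det J = 33.0000).
Solving J·Δ = −F gives Δ = (0.6061, 0.1515).
Then the next iterate is (p, q)₁ = (-0.3939, -0.8485).
Re-evaluating at (-0.3939, -0.8485): F = (-1.963082, -0.385478), so ‖F‖₂ = 2.0006.

2.0006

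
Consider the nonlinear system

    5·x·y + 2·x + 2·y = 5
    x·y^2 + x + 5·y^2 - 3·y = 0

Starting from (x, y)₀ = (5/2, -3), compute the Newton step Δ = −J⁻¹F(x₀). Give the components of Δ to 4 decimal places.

(-1.9676, 1.2359)

At (5/2, -3): F = (-43.5000, 79.0000).
Jacobian J = [[5·y + 2, 5·x + 2], [y^2 + 1, 2·x·y + 10·y - 3]].
At the point, J = [[-13.0000, 14.5000], [10.0000, -48.0000]] (det J = 479.0000).
Solving J·Δ = −F gives Δ = (-1.9676, 1.2359).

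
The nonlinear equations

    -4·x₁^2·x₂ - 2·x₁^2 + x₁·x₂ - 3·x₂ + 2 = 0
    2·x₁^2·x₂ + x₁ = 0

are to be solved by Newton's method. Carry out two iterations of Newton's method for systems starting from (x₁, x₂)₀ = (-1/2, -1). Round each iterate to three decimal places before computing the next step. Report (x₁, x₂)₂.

(-0.061, 0.636)

At (-1/2, -1): F = (6.000, -1.000).
Jacobian J = [[-8·x₁·x₂ - 4·x₁ + x₂, -4·x₁^2 + x₁ - 3], [4·x₁·x₂ + 1, 2·x₁^2]].
At the point, J = [[-3.000, -4.500], [3.000, 0.500]] (det J = 12.000).
Solving J·Δ = −F gives Δ = (0.125, 1.250).
Then the next iterate is (x₁, x₂)₁ = (-0.375, 0.250).
Round to (-0.375, 0.250) and repeat: F = (0.73438, -0.30469), J = [[2.500, -3.93750], [0.625, 0.28125]].
Δ = (0.314, 0.386), so (x₁, x₂)₂ = (-0.061, 0.636).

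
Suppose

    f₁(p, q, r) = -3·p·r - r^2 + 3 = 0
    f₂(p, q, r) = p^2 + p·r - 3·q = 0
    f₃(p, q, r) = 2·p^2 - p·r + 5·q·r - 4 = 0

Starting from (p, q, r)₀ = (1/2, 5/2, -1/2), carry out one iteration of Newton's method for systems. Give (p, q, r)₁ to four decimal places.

(-1.6131, -0.2421, 0.1606)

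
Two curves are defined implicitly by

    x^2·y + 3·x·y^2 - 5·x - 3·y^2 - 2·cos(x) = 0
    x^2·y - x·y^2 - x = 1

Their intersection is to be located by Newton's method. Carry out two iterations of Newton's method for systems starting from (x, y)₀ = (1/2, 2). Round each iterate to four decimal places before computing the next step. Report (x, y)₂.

(-1.6331, 5.1602)

At (1/2, 2): F = (-9.755165, -3.0000).
Jacobian J = [[2·x·y + 3·y^2 + 2·sin(x) - 5, x^2 + 6·x·y - 6·y], [2·x·y - y^2 - 1, x^2 - 2·x·y]].
At the point, J = [[9.958851, -5.7500], [-3.0000, -1.7500]] (det J = -34.677989).
Solving J·Δ = −F gives Δ = (-0.0051, -1.7055).
Then the next iterate is (x, y)₁ = (0.4949, 0.2945).
Round to (0.4949, 0.2945) and repeat: F = (-4.293824, -1.465692), J = [[-3.498426, -0.647586], [-0.795234, -0.046570]].
Δ = (-2.1280, 4.8657), so (x, y)₂ = (-1.6331, 5.1602).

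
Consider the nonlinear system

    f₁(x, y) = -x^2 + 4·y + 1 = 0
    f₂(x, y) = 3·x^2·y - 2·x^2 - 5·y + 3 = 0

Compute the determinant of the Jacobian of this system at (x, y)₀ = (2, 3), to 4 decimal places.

-140.0000

J = [[-2·x, 4], [6·x·y - 4·x, 3·x^2 - 5]].
At the point, J = [[-4.0000, 4.0000], [28.0000, 7.0000]].
det J = -140.0000.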